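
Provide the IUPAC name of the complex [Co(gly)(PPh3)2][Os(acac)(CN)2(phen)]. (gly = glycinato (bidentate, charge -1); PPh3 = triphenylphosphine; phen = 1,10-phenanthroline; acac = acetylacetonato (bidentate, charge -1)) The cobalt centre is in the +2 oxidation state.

(glycinato)bis(triphenylphosphine)cobalt(II) (acetylacetonato)dicyano(1,10-phenanthroline)osmate(II)

Co is given as +2; the cation's ligand charges sum to -1, so the complex cation is 1+.
A 1:1 salt means the anion carries the equal and opposite charge, 1−.
Anion: ligand charges sum to -3; for the ion to be 1−, Os = +2.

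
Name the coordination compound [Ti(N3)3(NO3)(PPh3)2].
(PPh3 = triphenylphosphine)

triazidonitratobis(triphenylphosphine)titanium(IV)

There is no counter-ion, so the complex is neutral overall.
Ligand charges: 1×nitrato (-1 each), 3×azido (-1 each), 2×triphenylphosphine (neutral); total -4. So Ti + (-4) = 0, giving Ti = +4.
Ligands are named alphabetically: azido before nitrato before triphenylphosphine.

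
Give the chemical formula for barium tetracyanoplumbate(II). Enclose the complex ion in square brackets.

Ligands: 4 cyano (CN, -1). Ligand charge sum = -4.
Charge balance with barium (+2) requires 1 complex ion per 1 barium.

Ba[Pb(CN)4]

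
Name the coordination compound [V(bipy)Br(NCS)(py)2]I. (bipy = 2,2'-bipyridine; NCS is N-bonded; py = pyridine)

(2,2'-bipyridine)bromoisothiocyanatobis(pyridine)vanadium(III) iodide

The 1 iodide counter-ion carries a total charge of -1, so each complex ion is 1+.
Ligand charges: 1×bromo (-1 each), 1×2,2'-bipyridine (neutral), 1×isothiocyanato (-1 each), 2×pyridine (neutral); total -2. So V + (-2) = 1+, giving V = +3.
Ligands are named alphabetically: bipyridine before bromo before isothiocyanato before pyridine.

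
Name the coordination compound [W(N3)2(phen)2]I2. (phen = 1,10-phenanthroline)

The 2 iodide counter-ions carry a total charge of -2, so each complex ion is 2+.
Ligand charges: 2×1,10-phenanthroline (neutral), 2×azido (-1 each); total -2. So W + (-2) = 2+, giving W = +4.
Ligands are named alphabetically: azido before phenanthroline.

diazidobis(1,10-phenanthroline)tungsten(IV) iodide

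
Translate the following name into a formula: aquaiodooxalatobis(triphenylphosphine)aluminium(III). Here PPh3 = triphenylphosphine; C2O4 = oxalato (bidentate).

[Al(C2O4)(H2O)I(PPh3)2]

Ligands: 1 aqua (H2O, neutral), 1 iodo (I, -1), 2 triphenylphosphine (PPh3, neutral), 1 oxalato (C2O4, -2). Ligand charge sum = -3.
With Al in oxidation state +3, the complex ion is [Al...].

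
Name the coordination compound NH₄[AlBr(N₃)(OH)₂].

The 1 ammonium counter-ion carries a total charge of +1, so each complex ion is 1−.
Ligand charges: 1×bromo (-1 each), 2×hydroxo (-1 each), 1×azido (-1 each); total -4. So Al + (-4) = 1−, giving Al = +3.
Ligands are named alphabetically: azido before bromo before hydroxo.
The complex ion is anionic, so aluminium takes the -ate form aluminate(III).

ammonium azidobromodihydroxoaluminate(III)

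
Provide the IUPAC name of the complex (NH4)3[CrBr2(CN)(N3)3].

ammonium triazidodibromocyanochromate(III)

The 3 ammonium counter-ions carry a total charge of +3, so each complex ion is 3−.
Ligand charges: 1×cyano (-1 each), 2×bromo (-1 each), 3×azido (-1 each); total -6. So Cr + (-6) = 3−, giving Cr = +3.
The complex ion is anionic, so chromium takes the -ate form chromate(III).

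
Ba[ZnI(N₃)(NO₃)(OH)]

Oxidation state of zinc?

1 barium outside the brackets (+2 each) → the complex ion is 2−.
Ligand charges: 1×N3 = -1; 1×NO3 = -1; 1×I = -1; 1×OH = -1; sum -4.
Zn + (-4) = 2− ⇒ Zn is +2.

+2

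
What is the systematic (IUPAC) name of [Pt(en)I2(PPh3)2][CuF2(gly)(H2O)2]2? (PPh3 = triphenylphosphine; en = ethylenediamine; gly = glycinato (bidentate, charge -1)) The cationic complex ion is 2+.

Both ions are complex: the cation is named first with the plain metal name, the anion second with the -ate form; each ion's ligands are alphabetised independently.
The complex cation is given as 2+; its ligand charges sum to -2, so Pt = +4.
With 2 anions per cation, each anion must be 2/2 = 1−.
Anion: ligand charges sum to -3; for the ion to be 1−, Cu = +2.

(ethylenediamine)diiodobis(triphenylphosphine)platinum(IV) diaquadifluoro(glycinato)cuprate(II)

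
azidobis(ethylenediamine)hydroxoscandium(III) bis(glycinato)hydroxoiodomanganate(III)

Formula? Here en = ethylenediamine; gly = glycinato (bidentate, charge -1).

[Sc(en)2(N3)(OH)][Mn(gly)2I(OH)]

Cation [Sc…]: ligand charges -2, Sc(III) ⇒ ion charge 1+.
Anion [Mn…]: ligand charges -4, Mn(III) ⇒ ion charge 1−.
One 1+ cation balances one 1− anion.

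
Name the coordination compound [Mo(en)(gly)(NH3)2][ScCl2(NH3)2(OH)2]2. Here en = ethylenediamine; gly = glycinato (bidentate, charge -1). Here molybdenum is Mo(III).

Both ions are complex: the cation is named first with the plain metal name, the anion second with the -ate form; each ion's ligands are alphabetised independently.
Mo is given as +3; the cation's ligand charges sum to -1, so the complex cation is 2+.
With 2 anions per cation, each anion must be 2/2 = 1−.
Anion: ligand charges sum to -4; for the ion to be 1−, Sc = +3.

diammine(ethylenediamine)(glycinato)molybdenum(III) diamminedichlorodihydroxoscandate(III)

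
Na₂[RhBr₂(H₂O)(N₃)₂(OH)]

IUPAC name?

sodium aquadiazidodibromohydroxorhodate(III)

The 2 sodium counter-ions carry a total charge of +2, so each complex ion is 2−.
Ligand charges: 1×hydroxo (-1 each), 1×aqua (neutral), 2×bromo (-1 each), 2×azido (-1 each); total -5. So Rh + (-5) = 2−, giving Rh = +3.
The complex ion is anionic, so rhodium takes the -ate form rhodate(III).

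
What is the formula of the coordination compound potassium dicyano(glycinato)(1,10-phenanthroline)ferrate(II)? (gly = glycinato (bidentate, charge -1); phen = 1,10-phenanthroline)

Ligands: 1 glycinato (gly, -1), 2 cyano (CN, -1), 1 1,10-phenanthroline (phen, neutral). Ligand charge sum = -3.
With Fe in oxidation state +2, the complex ion is [Fe...]^1−.
Charge balance with potassium (+1) requires 1 complex ion per 1 potassium.

K[Fe(CN)2(gly)(phen)]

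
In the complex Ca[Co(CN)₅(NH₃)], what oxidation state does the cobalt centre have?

+3

1 calcium outside the brackets (+2 each) → the complex ion is 2−.
Ligand charges: 1×NH3 neutral; 5×CN = -5; sum -5.
Co + (-5) = 2− ⇒ Co is +3.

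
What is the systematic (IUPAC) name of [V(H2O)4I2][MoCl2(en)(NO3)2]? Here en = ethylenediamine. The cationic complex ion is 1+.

tetraaquadiiodovanadium(III) dichloro(ethylenediamine)dinitratomolybdate(III)

The complex cation is given as 1+; its ligand charges sum to -2, so V = +3.
A 1:1 salt means the anion carries the equal and opposite charge, 1−.
Anion: ligand charges sum to -4; for the ion to be 1−, Mo = +3.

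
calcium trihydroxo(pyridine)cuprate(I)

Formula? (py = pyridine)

Ligands: 3 hydroxo (OH, -1), 1 pyridine (py, neutral). Ligand charge sum = -3.
Charge balance with calcium (+2) requires 1 complex ion per 1 calcium.

Ca[Cu(OH)3(py)]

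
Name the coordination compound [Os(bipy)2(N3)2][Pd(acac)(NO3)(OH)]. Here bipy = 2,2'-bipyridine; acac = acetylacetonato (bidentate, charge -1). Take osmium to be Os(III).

diazidobis(2,2'-bipyridine)osmium(III) (acetylacetonato)hydroxonitratopalladate(II)

Os is given as +3; the cation's ligand charges sum to -2, so the complex cation is 1+.
A 1:1 salt means the anion carries the equal and opposite charge, 1−.
Anion: ligand charges sum to -3; for the ion to be 1−, Pd = +2.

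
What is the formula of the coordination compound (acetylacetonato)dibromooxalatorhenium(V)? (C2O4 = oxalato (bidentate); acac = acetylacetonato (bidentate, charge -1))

Ligands: 1 oxalato (C2O4, -2), 2 bromo (Br, -1), 1 acetylacetonato (acac, -1). Ligand charge sum = -5.
With Re in oxidation state +5, the complex ion is [Re...].

[Re(acac)Br2(C2O4)]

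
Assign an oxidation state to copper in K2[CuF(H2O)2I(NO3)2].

+2

2 potassium outside the brackets (+1 each) → the complex ion is 2−.
Ligand charges: 2×NO3 = -2; 2×H2O neutral; 1×F = -1; 1×I = -1; sum -4.
Cu + (-4) = 2− ⇒ Cu is +2.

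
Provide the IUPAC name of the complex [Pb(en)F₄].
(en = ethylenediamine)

There is no counter-ion, so the complex is neutral overall.
Ligand charges: 4×fluoro (-1 each), 1×ethylenediamine (neutral); total -4. So Pb + (-4) = 0, giving Pb = +4.
Ligands are named alphabetically: ethylenediamine before fluoro.

(ethylenediamine)tetrafluorolead(IV)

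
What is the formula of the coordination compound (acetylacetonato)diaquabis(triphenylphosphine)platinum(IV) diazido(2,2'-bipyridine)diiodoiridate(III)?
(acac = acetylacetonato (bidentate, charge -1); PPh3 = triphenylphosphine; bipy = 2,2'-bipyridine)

[Pt(acac)(H2O)2(PPh3)2][Ir(bipy)I2(N3)2]3

Cation [Pt…]: ligand charges -1, Pt(IV) ⇒ ion charge 3+.
Anion [Ir…]: ligand charges -4, Ir(III) ⇒ ion charge 1−.
One 3+ cation requires 3 of the 1− anion.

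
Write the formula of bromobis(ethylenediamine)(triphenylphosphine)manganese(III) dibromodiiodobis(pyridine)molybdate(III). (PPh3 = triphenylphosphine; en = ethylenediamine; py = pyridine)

[MnBr(en)2(PPh3)][MoBr2I2(py)2]2

Cation [Mn…]: ligand charges -1, Mn(III) ⇒ ion charge 2+.
Anion [Mo…]: ligand charges -4, Mo(III) ⇒ ion charge 1−.
One 2+ cation requires 2 of the 1− anion.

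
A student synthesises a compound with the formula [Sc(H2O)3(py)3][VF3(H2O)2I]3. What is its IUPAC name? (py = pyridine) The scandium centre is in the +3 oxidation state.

Sc is given as +3; the cation's ligand charges sum to 0, so the complex cation is 3+.
With 3 anions per cation, each anion must be 3/3 = 1−.
Anion: ligand charges sum to -4; for the ion to be 1−, V = +3.

triaquatris(pyridine)scandium(III) diaquatrifluoroiodovanadate(III)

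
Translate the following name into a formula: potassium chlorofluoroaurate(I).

Ligands: 1 fluoro (F, -1), 1 chloro (Cl, -1). Ligand charge sum = -2.
With Au in oxidation state +1, the complex ion is [Au...]^1−.
Charge balance with potassium (+1) requires 1 complex ion per 1 potassium.

K[AuClF]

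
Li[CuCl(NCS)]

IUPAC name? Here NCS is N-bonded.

lithium chloroisothiocyanatocuprate(I)

The 1 lithium counter-ion carries a total charge of +1, so each complex ion is 1−.
Ligand charges: 1×chloro (-1 each), 1×isothiocyanato (-1 each); total -2. So Cu + (-2) = 1−, giving Cu = +1.
Ligands are named alphabetically: chloro before isothiocyanato.
The complex ion is anionic, so copper takes the -ate form cuprate(I).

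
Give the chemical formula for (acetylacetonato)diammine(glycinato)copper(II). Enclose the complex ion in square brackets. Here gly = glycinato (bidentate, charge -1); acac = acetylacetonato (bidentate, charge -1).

Ligands: 2 ammine (NH3, neutral), 1 glycinato (gly, -1), 1 acetylacetonato (acac, -1). Ligand charge sum = -2.
With Cu in oxidation state +2, the complex ion is [Cu...].

[Cu(acac)(gly)(NH3)2]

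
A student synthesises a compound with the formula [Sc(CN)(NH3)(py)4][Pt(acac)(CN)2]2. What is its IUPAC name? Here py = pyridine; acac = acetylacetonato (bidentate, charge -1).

amminecyanotetrakis(pyridine)scandium(III) (acetylacetonato)dicyanoplatinate(II)

Scandium is always +3 in its complexes; the cation's ligand charges sum to -1, so the complex cation is 2+.
With 2 anions per cation, each anion must be 2/2 = 1−.
Anion: ligand charges sum to -3; for the ion to be 1−, Pt = +2.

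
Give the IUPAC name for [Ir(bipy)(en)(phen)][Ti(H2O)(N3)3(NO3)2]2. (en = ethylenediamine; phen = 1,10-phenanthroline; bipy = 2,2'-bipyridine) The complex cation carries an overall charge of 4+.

(2,2'-bipyridine)(ethylenediamine)(1,10-phenanthroline)iridium(IV) aquatriazidodinitratotitanate(III)

The complex cation is given as 4+; its ligand charges sum to 0, so Ir = +4.
With 2 anions per cation, each anion must be 4/2 = 2−.
Anion: ligand charges sum to -5; for the ion to be 2−, Ti = +3.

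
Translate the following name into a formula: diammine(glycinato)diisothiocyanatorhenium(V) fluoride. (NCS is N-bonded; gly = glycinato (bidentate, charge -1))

[Re(gly)(NCS)2(NH3)2]F2

Ligands: 2 isothiocyanato (NCS, -1), 1 glycinato (gly, -1), 2 ammine (NH3, neutral). Ligand charge sum = -3.
With Re in oxidation state +5, the complex ion is [Re...]^2+.
Charge balance with fluoride (-1) requires 1 complex ion per 2 fluoride.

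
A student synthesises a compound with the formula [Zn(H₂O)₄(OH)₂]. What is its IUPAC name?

There is no counter-ion, so the complex is neutral overall.
Ligand charges: 4×aqua (neutral), 2×hydroxo (-1 each); total -2. So Zn + (-2) = 0, giving Zn = +2.
Ligands are named alphabetically: aqua before hydroxo.

tetraaquadihydroxozinc(II)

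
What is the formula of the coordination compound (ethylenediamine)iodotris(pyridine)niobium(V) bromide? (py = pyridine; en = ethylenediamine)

Ligands: 3 pyridine (py, neutral), 1 ethylenediamine (en, neutral), 1 iodo (I, -1). Ligand charge sum = -1.
With Nb in oxidation state +5, the complex ion is [Nb...]^4+.
Charge balance with bromide (-1) requires 1 complex ion per 4 bromide.

[Nb(en)I(py)3]Br4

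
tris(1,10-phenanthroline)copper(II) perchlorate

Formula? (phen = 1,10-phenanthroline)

Ligands: 3 1,10-phenanthroline (phen, neutral). Ligand charge sum = 0.
With Cu in oxidation state +2, the complex ion is [Cu...]^2+.
Charge balance with perchlorate (-1) requires 1 complex ion per 2 perchlorate.

[Cu(phen)3](ClO4)2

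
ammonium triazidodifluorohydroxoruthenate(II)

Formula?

Ligands: 1 hydroxo (OH, -1), 3 azido (N3, -1), 2 fluoro (F, -1). Ligand charge sum = -6.
With Ru in oxidation state +2, the complex ion is [Ru...]^4−.
Charge balance with ammonium (+1) requires 1 complex ion per 4 ammonium.

(NH4)4[RuF2(N3)3(OH)]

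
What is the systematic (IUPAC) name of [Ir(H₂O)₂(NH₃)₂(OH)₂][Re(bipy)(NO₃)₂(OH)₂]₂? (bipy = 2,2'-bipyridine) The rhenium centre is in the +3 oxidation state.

Re is given as +3; the anion's ligand charges sum to -4, so the complex anion is 1−.
With 2 anions per cation, the cation must be 2×1 = 2+.
Cation: ligand charges sum to -2; for the ion to be 2+, Ir = +4.

diamminediaquadihydroxoiridium(IV) (2,2'-bipyridine)dihydroxodinitratorhenate(III)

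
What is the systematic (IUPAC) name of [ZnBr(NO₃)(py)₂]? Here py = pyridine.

bromonitratobis(pyridine)zinc(II)

There is no counter-ion, so the complex is neutral overall.
Ligand charges: 1×bromo (-1 each), 1×nitrato (-1 each), 2×pyridine (neutral); total -2. So Zn + (-2) = 0, giving Zn = +2.
Ligands are named alphabetically: bromo before nitrato before pyridine.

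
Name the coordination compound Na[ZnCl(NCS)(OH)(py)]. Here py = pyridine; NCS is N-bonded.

The 1 sodium counter-ion carries a total charge of +1, so each complex ion is 1−.
Ligand charges: 1×pyridine (neutral), 1×isothiocyanato (-1 each), 1×chloro (-1 each), 1×hydroxo (-1 each); total -3. So Zn + (-3) = 1−, giving Zn = +2.
The complex ion is anionic, so zinc takes the -ate form zincate(II).

sodium chlorohydroxoisothiocyanato(pyridine)zincate(II)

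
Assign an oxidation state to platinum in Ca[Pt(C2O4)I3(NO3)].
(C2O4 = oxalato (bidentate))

+4

1 calcium outside the brackets (+2 each) → the complex ion is 2−.
Ligand charges: 3×I = -3; 1×NO3 = -1; 1×C2O4 = -2; sum -6.
Pt + (-6) = 2− ⇒ Pt is +4.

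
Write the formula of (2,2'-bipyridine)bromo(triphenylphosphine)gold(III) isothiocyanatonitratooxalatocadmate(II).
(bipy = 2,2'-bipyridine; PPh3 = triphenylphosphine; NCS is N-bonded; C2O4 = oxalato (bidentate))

[Au(bipy)Br(PPh3)][Cd(C2O4)(NCS)(NO3)]

Cation [Au…]: ligand charges -1, Au(III) ⇒ ion charge 2+.
Anion [Cd…]: ligand charges -4, Cd(II) ⇒ ion charge 2−.
One 2+ cation balances one 2− anion.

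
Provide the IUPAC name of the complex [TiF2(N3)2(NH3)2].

There is no counter-ion, so the complex is neutral overall.
Ligand charges: 2×azido (-1 each), 2×ammine (neutral), 2×fluoro (-1 each); total -4. So Ti + (-4) = 0, giving Ti = +4.
Ligands are named alphabetically: ammine before azido before fluoro.

diamminediazidodifluorotitanium(IV)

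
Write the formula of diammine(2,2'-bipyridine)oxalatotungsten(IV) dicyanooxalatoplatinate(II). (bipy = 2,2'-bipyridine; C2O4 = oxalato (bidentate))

Cation [W…]: ligand charges -2, W(IV) ⇒ ion charge 2+.
Anion [Pt…]: ligand charges -4, Pt(II) ⇒ ion charge 2−.

[W(bipy)(C2O4)(NH3)2][Pt(C2O4)(CN)2]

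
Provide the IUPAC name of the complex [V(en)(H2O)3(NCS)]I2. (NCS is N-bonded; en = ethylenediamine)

The 2 iodide counter-ions carry a total charge of -2, so each complex ion is 2+.
Ligand charges: 1×isothiocyanato (-1 each), 1×ethylenediamine (neutral), 3×aqua (neutral); total -1. So V + (-1) = 2+, giving V = +3.
Ligands are named alphabetically: aqua before ethylenediamine before isothiocyanato.

triaqua(ethylenediamine)isothiocyanatovanadium(III) iodide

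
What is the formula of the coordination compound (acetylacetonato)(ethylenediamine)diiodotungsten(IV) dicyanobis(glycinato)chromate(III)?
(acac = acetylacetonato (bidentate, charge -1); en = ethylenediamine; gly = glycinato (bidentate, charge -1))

[W(acac)(en)I2][Cr(CN)2(gly)2]

Cation [W…]: ligand charges -3, W(IV) ⇒ ion charge 1+.
Anion [Cr…]: ligand charges -4, Cr(III) ⇒ ion charge 1−.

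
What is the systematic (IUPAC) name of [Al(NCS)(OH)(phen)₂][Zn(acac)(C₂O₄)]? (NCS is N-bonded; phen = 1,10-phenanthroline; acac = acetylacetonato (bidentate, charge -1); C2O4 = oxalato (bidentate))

hydroxoisothiocyanatobis(1,10-phenanthroline)aluminium(III) (acetylacetonato)oxalatozincate(II)

Both ions are complex: the cation is named first with the plain metal name, the anion second with the -ate form; each ion's ligands are alphabetised independently.
Aluminium is always +3 in its complexes; the cation's ligand charges sum to -2, so the complex cation is 1+.
A 1:1 salt means the anion carries the equal and opposite charge, 1−.
Anion: ligand charges sum to -3; for the ion to be 1−, Zn = +2.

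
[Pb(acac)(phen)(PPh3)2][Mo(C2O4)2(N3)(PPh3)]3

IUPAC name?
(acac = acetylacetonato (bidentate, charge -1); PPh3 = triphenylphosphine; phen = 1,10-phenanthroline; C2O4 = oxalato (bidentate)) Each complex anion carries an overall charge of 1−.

Both ions are complex: the cation is named first with the plain metal name, the anion second with the -ate form; each ion's ligands are alphabetised independently.
The complex anion is given as 1−; its ligand charges sum to -5, so Mo = +4.
With 3 anions per cation, the cation must be 3×1 = 3+.
Cation: ligand charges sum to -1; for the ion to be 3+, Pb = +4.

(acetylacetonato)(1,10-phenanthroline)bis(triphenylphosphine)lead(IV) azidodioxalato(triphenylphosphine)molybdate(IV)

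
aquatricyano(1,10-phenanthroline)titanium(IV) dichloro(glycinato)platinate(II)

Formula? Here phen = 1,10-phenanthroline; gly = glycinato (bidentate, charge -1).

Cation [Ti…]: ligand charges -3, Ti(IV) ⇒ ion charge 1+.
Anion [Pt…]: ligand charges -3, Pt(II) ⇒ ion charge 1−.
One 1+ cation balances one 1− anion.

[Ti(CN)3(H2O)(phen)][PtCl2(gly)]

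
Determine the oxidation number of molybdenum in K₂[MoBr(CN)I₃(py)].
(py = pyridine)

2 potassium outside the brackets (+1 each) → the complex ion is 2−.
Ligand charges: 1×Br = -1; 3×I = -3; 1×CN = -1; 1×py neutral; sum -5.
Mo + (-5) = 2− ⇒ Mo is +3.

+3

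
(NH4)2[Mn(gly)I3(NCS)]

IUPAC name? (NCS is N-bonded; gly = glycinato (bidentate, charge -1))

ammonium (glycinato)triiodoisothiocyanatomanganate(III)

The 2 ammonium counter-ions carry a total charge of +2, so each complex ion is 2−.
Ligand charges: 1×isothiocyanato (-1 each), 3×iodo (-1 each), 1×glycinato (-1 each); total -5. So Mn + (-5) = 2−, giving Mn = +3.
The complex ion is anionic, so manganese takes the -ate form manganate(III).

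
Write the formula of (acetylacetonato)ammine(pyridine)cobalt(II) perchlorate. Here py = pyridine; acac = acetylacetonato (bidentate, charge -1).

[Co(acac)(NH3)(py)]ClO4

Ligands: 1 ammine (NH3, neutral), 1 pyridine (py, neutral), 1 acetylacetonato (acac, -1). Ligand charge sum = -1.
With Co in oxidation state +2, the complex ion is [Co...]^1+.
Charge balance with perchlorate (-1) requires 1 complex ion per 1 perchlorate.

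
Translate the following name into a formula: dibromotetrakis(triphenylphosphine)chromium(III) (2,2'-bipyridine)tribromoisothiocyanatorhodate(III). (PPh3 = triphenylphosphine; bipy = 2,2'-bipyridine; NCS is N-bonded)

Cation [Cr…]: ligand charges -2, Cr(III) ⇒ ion charge 1+.
Anion [Rh…]: ligand charges -4, Rh(III) ⇒ ion charge 1−.

[CrBr2(PPh3)4][Rh(bipy)Br3(NCS)]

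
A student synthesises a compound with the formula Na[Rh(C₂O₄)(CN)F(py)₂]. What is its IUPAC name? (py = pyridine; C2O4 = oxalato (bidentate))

The 1 sodium counter-ion carries a total charge of +1, so each complex ion is 1−.
Ligand charges: 2×pyridine (neutral), 1×fluoro (-1 each), 1×cyano (-1 each), 1×oxalato (-2 each); total -4. So Rh + (-4) = 1−, giving Rh = +3.
The complex ion is anionic, so rhodium takes the -ate form rhodate(III).

sodium cyanofluorooxalatobis(pyridine)rhodate(III)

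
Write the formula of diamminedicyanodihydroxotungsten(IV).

[W(CN)2(NH3)2(OH)2]

Ligands: 2 hydroxo (OH, -1), 2 cyano (CN, -1), 2 ammine (NH3, neutral). Ligand charge sum = -4.
With W in oxidation state +4, the complex ion is [W...].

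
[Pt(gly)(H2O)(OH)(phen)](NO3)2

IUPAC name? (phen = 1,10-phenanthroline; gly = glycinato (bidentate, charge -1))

aqua(glycinato)hydroxo(1,10-phenanthroline)platinum(IV) nitrate

The 2 nitrate counter-ions carry a total charge of -2, so each complex ion is 2+.
Ligand charges: 1×1,10-phenanthroline (neutral), 1×aqua (neutral), 1×glycinato (-1 each), 1×hydroxo (-1 each); total -2. So Pt + (-2) = 2+, giving Pt = +4.
Ligands are named alphabetically: aqua before glycinato before hydroxo before phenanthroline.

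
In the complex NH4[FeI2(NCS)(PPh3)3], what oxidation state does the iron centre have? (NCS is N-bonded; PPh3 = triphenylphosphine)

1 ammonium outside the brackets (+1 each) → the complex ion is 1−.
Ligand charges: 2×I = -2; 1×NCS = -1; 3×PPh3 neutral; sum -3.
Fe + (-3) = 1− ⇒ Fe is +2.

+2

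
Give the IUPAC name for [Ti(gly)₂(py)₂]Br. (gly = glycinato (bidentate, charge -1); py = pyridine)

The 1 bromide counter-ion carries a total charge of -1, so each complex ion is 1+.
Ligand charges: 2×glycinato (-1 each), 2×pyridine (neutral); total -2. So Ti + (-2) = 1+, giving Ti = +3.
Ligands are named alphabetically: glycinato before pyridine.

bis(glycinato)bis(pyridine)titanium(III) bromide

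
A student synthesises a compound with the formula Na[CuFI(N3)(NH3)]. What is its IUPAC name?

sodium ammineazidofluoroiodocuprate(II)

The 1 sodium counter-ion carries a total charge of +1, so each complex ion is 1−.
Ligand charges: 1×iodo (-1 each), 1×ammine (neutral), 1×azido (-1 each), 1×fluoro (-1 each); total -3. So Cu + (-3) = 1−, giving Cu = +2.
The complex ion is anionic, so copper takes the -ate form cuprate(II).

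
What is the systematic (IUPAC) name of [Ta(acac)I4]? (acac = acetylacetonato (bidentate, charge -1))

(acetylacetonato)tetraiodotantalum(V)

There is no counter-ion, so the complex is neutral overall.
Ligand charges: 4×iodo (-1 each), 1×acetylacetonato (-1 each); total -5. So Ta + (-5) = 0, giving Ta = +5.
Ligands are named alphabetically: acetylacetonato before iodo.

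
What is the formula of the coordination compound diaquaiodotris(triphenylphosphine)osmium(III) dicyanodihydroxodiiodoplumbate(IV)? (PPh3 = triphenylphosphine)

[Os(H2O)2I(PPh3)3][Pb(CN)2I2(OH)2]

Cation [Os…]: ligand charges -1, Os(III) ⇒ ion charge 2+.
Anion [Pb…]: ligand charges -6, Pb(IV) ⇒ ion charge 2−.
One 2+ cation balances one 2− anion.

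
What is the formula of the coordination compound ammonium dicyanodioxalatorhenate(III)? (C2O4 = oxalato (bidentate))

(NH4)3[Re(C2O4)2(CN)2]

Ligands: 2 cyano (CN, -1), 2 oxalato (C2O4, -2). Ligand charge sum = -6.
With Re in oxidation state +3, the complex ion is [Re...]^3−.
Charge balance with ammonium (+1) requires 1 complex ion per 3 ammonium.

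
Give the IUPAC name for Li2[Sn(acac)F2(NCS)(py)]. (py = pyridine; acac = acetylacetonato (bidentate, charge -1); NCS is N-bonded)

lithium (acetylacetonato)difluoroisothiocyanato(pyridine)stannate(II)

The 2 lithium counter-ions carry a total charge of +2, so each complex ion is 2−.
Ligand charges: 1×pyridine (neutral), 2×fluoro (-1 each), 1×acetylacetonato (-1 each), 1×isothiocyanato (-1 each); total -4. So Sn + (-4) = 2−, giving Sn = +2.
Ligands are named alphabetically: acetylacetonato before fluoro before isothiocyanato before pyridine.
The complex ion is anionic, so tin takes the -ate form stannate(II).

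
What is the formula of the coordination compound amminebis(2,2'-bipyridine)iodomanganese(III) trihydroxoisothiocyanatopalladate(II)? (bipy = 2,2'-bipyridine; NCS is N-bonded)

[Mn(bipy)2I(NH3)][Pd(NCS)(OH)3]

Cation [Mn…]: ligand charges -1, Mn(III) ⇒ ion charge 2+.
Anion [Pd…]: ligand charges -4, Pd(II) ⇒ ion charge 2−.
One 2+ cation balances one 2− anion.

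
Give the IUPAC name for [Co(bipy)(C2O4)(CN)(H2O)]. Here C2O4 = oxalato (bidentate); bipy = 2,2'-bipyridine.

aqua(2,2'-bipyridine)cyanooxalatocobalt(III)

There is no counter-ion, so the complex is neutral overall.
Ligand charges: 1×oxalato (-2 each), 1×cyano (-1 each), 1×2,2'-bipyridine (neutral), 1×aqua (neutral); total -3. So Co + (-3) = 0, giving Co = +3.
Ligands are named alphabetically: aqua before bipyridine before cyano before oxalato.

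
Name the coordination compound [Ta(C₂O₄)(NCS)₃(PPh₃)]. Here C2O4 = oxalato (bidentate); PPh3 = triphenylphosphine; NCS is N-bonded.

triisothiocyanatooxalato(triphenylphosphine)tantalum(V)

There is no counter-ion, so the complex is neutral overall.
Ligand charges: 1×oxalato (-2 each), 1×triphenylphosphine (neutral), 3×isothiocyanato (-1 each); total -5. So Ta + (-5) = 0, giving Ta = +5.
Ligands are named alphabetically: isothiocyanato before oxalato before triphenylphosphine.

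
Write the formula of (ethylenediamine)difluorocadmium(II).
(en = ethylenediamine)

[Cd(en)F2]

Ligands: 1 ethylenediamine (en, neutral), 2 fluoro (F, -1). Ligand charge sum = -2.
With Cd in oxidation state +2, the complex ion is [Cd...].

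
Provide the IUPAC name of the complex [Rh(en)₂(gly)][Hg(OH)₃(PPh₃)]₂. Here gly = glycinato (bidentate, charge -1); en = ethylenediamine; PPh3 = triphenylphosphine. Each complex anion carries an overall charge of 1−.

The complex anion is given as 1−; its ligand charges sum to -3, so Hg = +2.
With 2 anions per cation, the cation must be 2×1 = 2+.
Cation: ligand charges sum to -1; for the ion to be 2+, Rh = +3.

bis(ethylenediamine)(glycinato)rhodium(III) trihydroxo(triphenylphosphine)mercurate(II)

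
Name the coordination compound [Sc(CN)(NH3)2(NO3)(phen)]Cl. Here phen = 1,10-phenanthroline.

The 1 chloride counter-ion carries a total charge of -1, so each complex ion is 1+.
Ligand charges: 1×nitrato (-1 each), 1×1,10-phenanthroline (neutral), 1×cyano (-1 each), 2×ammine (neutral); total -2. So Sc + (-2) = 1+, giving Sc = +3.
Ligands are named alphabetically: ammine before cyano before nitrato before phenanthroline.

diamminecyanonitrato(1,10-phenanthroline)scandium(III) chloride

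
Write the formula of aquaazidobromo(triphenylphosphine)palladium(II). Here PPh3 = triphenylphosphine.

[PdBr(H2O)(N3)(PPh3)]

Ligands: 1 aqua (H2O, neutral), 1 azido (N3, -1), 1 triphenylphosphine (PPh3, neutral), 1 bromo (Br, -1). Ligand charge sum = -2.
With Pd in oxidation state +2, the complex ion is [Pd...].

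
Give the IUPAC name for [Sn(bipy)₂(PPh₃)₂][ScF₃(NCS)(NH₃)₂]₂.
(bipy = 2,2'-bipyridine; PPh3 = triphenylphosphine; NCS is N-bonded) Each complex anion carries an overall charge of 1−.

bis(2,2'-bipyridine)bis(triphenylphosphine)tin(II) diamminetrifluoroisothiocyanatoscandate(III)

The complex anion is given as 1−; its ligand charges sum to -4, so Sc = +3.
With 2 anions per cation, the cation must be 2×1 = 2+.
Cation: ligand charges sum to 0; for the ion to be 2+, Sn = +2.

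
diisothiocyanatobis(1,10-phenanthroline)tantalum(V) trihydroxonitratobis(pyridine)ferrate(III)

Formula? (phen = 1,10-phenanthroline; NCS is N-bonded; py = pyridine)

Cation [Ta…]: ligand charges -2, Ta(V) ⇒ ion charge 3+.
Anion [Fe…]: ligand charges -4, Fe(III) ⇒ ion charge 1−.
One 3+ cation requires 3 of the 1− anion.

[Ta(NCS)2(phen)2][Fe(NO3)(OH)3(py)2]3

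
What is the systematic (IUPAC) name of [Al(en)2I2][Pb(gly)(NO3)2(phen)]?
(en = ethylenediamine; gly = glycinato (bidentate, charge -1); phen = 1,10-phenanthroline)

bis(ethylenediamine)diiodoaluminium(III) (glycinato)dinitrato(1,10-phenanthroline)plumbate(II)

Aluminium is always +3 in its complexes; the cation's ligand charges sum to -2, so the complex cation is 1+.
A 1:1 salt means the anion carries the equal and opposite charge, 1−.
Anion: ligand charges sum to -3; for the ion to be 1−, Pb = +2.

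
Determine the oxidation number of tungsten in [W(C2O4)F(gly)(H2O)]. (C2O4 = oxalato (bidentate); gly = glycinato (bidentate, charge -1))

+4

No counter-ion: the bracketed complex is neutral.
Ligand charges: 1×C2O4 = -2; 1×gly = -1; 1×H2O neutral; 1×F = -1; sum -4.
W + (-4) = 0 ⇒ W is +4.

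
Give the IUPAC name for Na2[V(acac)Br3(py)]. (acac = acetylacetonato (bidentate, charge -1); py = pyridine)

sodium (acetylacetonato)tribromo(pyridine)vanadate(II)

The 2 sodium counter-ions carry a total charge of +2, so each complex ion is 2−.
Ligand charges: 1×acetylacetonato (-1 each), 3×bromo (-1 each), 1×pyridine (neutral); total -4. So V + (-4) = 2−, giving V = +2.
Ligands are named alphabetically: acetylacetonato before bromo before pyridine.
The complex ion is anionic, so vanadium takes the -ate form vanadate(II).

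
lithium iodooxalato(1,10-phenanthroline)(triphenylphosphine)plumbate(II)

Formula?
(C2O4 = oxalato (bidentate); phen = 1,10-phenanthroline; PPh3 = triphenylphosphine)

Li[Pb(C2O4)I(phen)(PPh3)]

Ligands: 1 oxalato (C2O4, -2), 1 1,10-phenanthroline (phen, neutral), 1 triphenylphosphine (PPh3, neutral), 1 iodo (I, -1). Ligand charge sum = -3.
Charge balance with lithium (+1) requires 1 complex ion per 1 lithium.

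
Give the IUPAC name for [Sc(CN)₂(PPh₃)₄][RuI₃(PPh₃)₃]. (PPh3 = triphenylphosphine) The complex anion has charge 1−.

dicyanotetrakis(triphenylphosphine)scandium(III) triiodotris(triphenylphosphine)ruthenate(II)

The complex anion is given as 1−; its ligand charges sum to -3, so Ru = +2.
A 1:1 salt means the cation carries the equal and opposite charge, 1+.
Cation: ligand charges sum to -2; for the ion to be 1+, Sc = +3.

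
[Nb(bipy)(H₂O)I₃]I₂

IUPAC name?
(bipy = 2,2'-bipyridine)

The 2 iodide counter-ions carry a total charge of -2, so each complex ion is 2+.
Ligand charges: 1×aqua (neutral), 3×iodo (-1 each), 1×2,2'-bipyridine (neutral); total -3. So Nb + (-3) = 2+, giving Nb = +5.
Ligands are named alphabetically: aqua before bipyridine before iodo.

aqua(2,2'-bipyridine)triiodoniobium(V) iodide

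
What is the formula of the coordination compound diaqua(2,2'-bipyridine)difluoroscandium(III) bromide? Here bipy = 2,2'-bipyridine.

[Sc(bipy)F2(H2O)2]Br

Ligands: 1 2,2'-bipyridine (bipy, neutral), 2 aqua (H2O, neutral), 2 fluoro (F, -1). Ligand charge sum = -2.
With Sc in oxidation state +3, the complex ion is [Sc...]^1+.
Charge balance with bromide (-1) requires 1 complex ion per 1 bromide.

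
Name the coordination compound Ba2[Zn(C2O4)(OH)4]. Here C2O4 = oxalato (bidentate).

The 2 barium counter-ions carry a total charge of +4, so each complex ion is 4−.
Ligand charges: 1×oxalato (-2 each), 4×hydroxo (-1 each); total -6. So Zn + (-6) = 4−, giving Zn = +2.
The complex ion is anionic, so zinc takes the -ate form zincate(II).

barium tetrahydroxooxalatozincate(II)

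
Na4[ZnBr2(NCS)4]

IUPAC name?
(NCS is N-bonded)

sodium dibromotetraisothiocyanatozincate(II)

The 4 sodium counter-ions carry a total charge of +4, so each complex ion is 4−.
Ligand charges: 4×isothiocyanato (-1 each), 2×bromo (-1 each); total -6. So Zn + (-6) = 4−, giving Zn = +2.
Ligands are named alphabetically: bromo before isothiocyanato.
The complex ion is anionic, so zinc takes the -ate form zincate(II).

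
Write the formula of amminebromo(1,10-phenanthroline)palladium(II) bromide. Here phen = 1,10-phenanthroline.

Ligands: 1 ammine (NH3, neutral), 1 bromo (Br, -1), 1 1,10-phenanthroline (phen, neutral). Ligand charge sum = -1.
With Pd in oxidation state +2, the complex ion is [Pd...]^1+.
Charge balance with bromide (-1) requires 1 complex ion per 1 bromide.

[PdBr(NH3)(phen)]Br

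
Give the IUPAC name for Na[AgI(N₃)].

The 1 sodium counter-ion carries a total charge of +1, so each complex ion is 1−.
Ligand charges: 1×azido (-1 each), 1×iodo (-1 each); total -2. So Ag + (-2) = 1−, giving Ag = +1.
Ligands are named alphabetically: azido before iodo.
The complex ion is anionic, so silver takes the -ate form argentate(I).

sodium azidoiodoargentate(I)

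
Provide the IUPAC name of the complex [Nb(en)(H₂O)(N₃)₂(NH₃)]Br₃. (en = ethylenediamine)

ammineaquadiazido(ethylenediamine)niobium(V) bromide

The 3 bromide counter-ions carry a total charge of -3, so each complex ion is 3+.
Ligand charges: 1×aqua (neutral), 1×ethylenediamine (neutral), 1×ammine (neutral), 2×azido (-1 each); total -2. So Nb + (-2) = 3+, giving Nb = +5.
Ligands are named alphabetically: ammine before aqua before azido before ethylenediamine.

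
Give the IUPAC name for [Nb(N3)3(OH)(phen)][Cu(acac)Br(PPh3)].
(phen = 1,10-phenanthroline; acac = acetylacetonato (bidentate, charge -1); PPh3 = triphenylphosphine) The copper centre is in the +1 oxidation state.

Both ions are complex: the cation is named first with the plain metal name, the anion second with the -ate form; each ion's ligands are alphabetised independently.
Cu is given as +1; the anion's ligand charges sum to -2, so the complex anion is 1−.
A 1:1 salt means the cation carries the equal and opposite charge, 1+.
Cation: ligand charges sum to -4; for the ion to be 1+, Nb = +5.

triazidohydroxo(1,10-phenanthroline)niobium(V) (acetylacetonato)bromo(triphenylphosphine)cuprate(I)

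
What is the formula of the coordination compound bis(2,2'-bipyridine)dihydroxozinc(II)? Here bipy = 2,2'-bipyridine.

Ligands: 2 hydroxo (OH, -1), 2 2,2'-bipyridine (bipy, neutral). Ligand charge sum = -2.
With Zn in oxidation state +2, the complex ion is [Zn...].

[Zn(bipy)2(OH)2]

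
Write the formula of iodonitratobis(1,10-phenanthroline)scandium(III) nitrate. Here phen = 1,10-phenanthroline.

Ligands: 2 1,10-phenanthroline (phen, neutral), 1 nitrato (NO3, -1), 1 iodo (I, -1). Ligand charge sum = -2.
With Sc in oxidation state +3, the complex ion is [Sc...]^1+.
Charge balance with nitrate (-1) requires 1 complex ion per 1 nitrate.

[ScI(NO3)(phen)2]NO3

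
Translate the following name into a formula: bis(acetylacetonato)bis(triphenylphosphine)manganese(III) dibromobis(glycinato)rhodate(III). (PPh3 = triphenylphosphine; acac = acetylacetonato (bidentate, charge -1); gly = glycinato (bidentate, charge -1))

[Mn(acac)2(PPh3)2][RhBr2(gly)2]

Cation [Mn…]: ligand charges -2, Mn(III) ⇒ ion charge 1+.
Anion [Rh…]: ligand charges -4, Rh(III) ⇒ ion charge 1−.
One 1+ cation balances one 1− anion.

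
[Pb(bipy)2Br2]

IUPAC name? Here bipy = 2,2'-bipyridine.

There is no counter-ion, so the complex is neutral overall.
Ligand charges: 2×bromo (-1 each), 2×2,2'-bipyridine (neutral); total -2. So Pb + (-2) = 0, giving Pb = +2.
Ligands are named alphabetically: bipyridine before bromo.

bis(2,2'-bipyridine)dibromolead(II)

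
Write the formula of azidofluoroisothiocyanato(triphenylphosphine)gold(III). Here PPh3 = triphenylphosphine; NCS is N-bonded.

[AuF(N3)(NCS)(PPh3)]

Ligands: 1 azido (N3, -1), 1 triphenylphosphine (PPh3, neutral), 1 isothiocyanato (NCS, -1), 1 fluoro (F, -1). Ligand charge sum = -3.
With Au in oxidation state +3, the complex ion is [Au...].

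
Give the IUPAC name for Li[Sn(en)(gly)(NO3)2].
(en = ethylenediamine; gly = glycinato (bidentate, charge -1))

lithium (ethylenediamine)(glycinato)dinitratostannate(II)

The 1 lithium counter-ion carries a total charge of +1, so each complex ion is 1−.
Ligand charges: 1×ethylenediamine (neutral), 1×glycinato (-1 each), 2×nitrato (-1 each); total -3. So Sn + (-3) = 1−, giving Sn = +2.
Ligands are named alphabetically: ethylenediamine before glycinato before nitrato.
The complex ion is anionic, so tin takes the -ate form stannate(II).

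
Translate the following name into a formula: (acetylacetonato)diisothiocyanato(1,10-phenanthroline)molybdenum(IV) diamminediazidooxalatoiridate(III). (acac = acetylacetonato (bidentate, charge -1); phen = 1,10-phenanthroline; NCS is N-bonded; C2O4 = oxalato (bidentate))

Cation [Mo…]: ligand charges -3, Mo(IV) ⇒ ion charge 1+.
Anion [Ir…]: ligand charges -4, Ir(III) ⇒ ion charge 1−.
One 1+ cation balances one 1− anion.

[Mo(acac)(NCS)2(phen)][Ir(C2O4)(N3)2(NH3)2]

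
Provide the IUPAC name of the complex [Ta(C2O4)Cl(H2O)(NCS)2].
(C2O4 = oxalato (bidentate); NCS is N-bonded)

aquachlorodiisothiocyanatooxalatotantalum(V)

There is no counter-ion, so the complex is neutral overall.
Ligand charges: 1×aqua (neutral), 1×oxalato (-2 each), 1×chloro (-1 each), 2×isothiocyanato (-1 each); total -5. So Ta + (-5) = 0, giving Ta = +5.
Ligands are named alphabetically: aqua before chloro before isothiocyanato before oxalato.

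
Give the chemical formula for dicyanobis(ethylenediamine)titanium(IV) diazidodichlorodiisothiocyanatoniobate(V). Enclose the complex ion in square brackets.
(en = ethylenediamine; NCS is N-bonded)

[Ti(CN)2(en)2][NbCl2(N3)2(NCS)2]2

Cation [Ti…]: ligand charges -2, Ti(IV) ⇒ ion charge 2+.
Anion [Nb…]: ligand charges -6, Nb(V) ⇒ ion charge 1−.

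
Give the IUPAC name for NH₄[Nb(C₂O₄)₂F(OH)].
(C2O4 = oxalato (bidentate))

The 1 ammonium counter-ion carries a total charge of +1, so each complex ion is 1−.
Ligand charges: 1×hydroxo (-1 each), 1×fluoro (-1 each), 2×oxalato (-2 each); total -6. So Nb + (-6) = 1−, giving Nb = +5.
Ligands are named alphabetically: fluoro before hydroxo before oxalato.
The complex ion is anionic, so niobium takes the -ate form niobate(V).

ammonium fluorohydroxodioxalatoniobate(V)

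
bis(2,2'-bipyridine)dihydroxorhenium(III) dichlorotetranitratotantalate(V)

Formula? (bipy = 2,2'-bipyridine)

[Re(bipy)2(OH)2][TaCl2(NO3)4]

Cation [Re…]: ligand charges -2, Re(III) ⇒ ion charge 1+.
Anion [Ta…]: ligand charges -6, Ta(V) ⇒ ion charge 1−.
One 1+ cation balances one 1− anion.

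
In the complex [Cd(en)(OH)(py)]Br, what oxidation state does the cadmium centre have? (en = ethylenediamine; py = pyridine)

1 bromide outside the brackets (-1 each) → the complex ion is 1+.
Ligand charges: 1×OH = -1; 1×en neutral; 1×py neutral; sum -1.
Cd + (-1) = 1+ ⇒ Cd is +2.

+2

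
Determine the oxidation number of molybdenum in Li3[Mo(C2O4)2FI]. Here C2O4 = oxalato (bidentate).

+3

3 lithium outside the brackets (+1 each) → the complex ion is 3−.
Ligand charges: 1×F = -1; 1×I = -1; 2×C2O4 = -4; sum -6.
Mo + (-6) = 3− ⇒ Mo is +3.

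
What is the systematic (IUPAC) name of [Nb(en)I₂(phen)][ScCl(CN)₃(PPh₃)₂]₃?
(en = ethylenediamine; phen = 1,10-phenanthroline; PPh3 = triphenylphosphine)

(ethylenediamine)diiodo(1,10-phenanthroline)niobium(V) chlorotricyanobis(triphenylphosphine)scandate(III)

Both ions are complex: the cation is named first with the plain metal name, the anion second with the -ate form; each ion's ligands are alphabetised independently.
Scandium is always +3 in its complexes; the anion's ligand charges sum to -4, so the complex anion is 1−.
With 3 anions per cation, the cation must be 3×1 = 3+.
Cation: ligand charges sum to -2; for the ion to be 3+, Nb = +5.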